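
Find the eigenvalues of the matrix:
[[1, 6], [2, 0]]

Characteristic equation: det(A - λI) = 0
λ² - (trace)λ + (det) = 0
trace = 1 + 0 = 1, det = (1)(0) - (6)(2) = -12
λ² - (1)λ + (-12) = 0
λ = (1 ± √((1)² - 4·(-12))) / 2 = (1 ± √49) / 2
Solving: λ = -3, 4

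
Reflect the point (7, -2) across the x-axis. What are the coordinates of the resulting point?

Reflection across x-axis: (7, -2) → (7, 2)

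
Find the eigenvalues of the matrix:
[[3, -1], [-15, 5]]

Characteristic equation: det(A - λI) = 0
λ² - (trace)λ + (det) = 0
trace = 3 + 5 = 8, det = (3)(5) - (-1)(-15) = 0
λ² - (8)λ + (0) = 0
λ = (8 ± √((8)² - 4·(0))) / 2 = (8 ± √64) / 2
Solving: λ = 0, 8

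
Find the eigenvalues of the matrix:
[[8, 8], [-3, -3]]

Characteristic equation: det(A - λI) = 0
λ² - (trace)λ + (det) = 0
trace = 8 + -3 = 5, det = (8)(-3) - (8)(-3) = 0
λ² - (5)λ + (0) = 0
λ = (5 ± √((5)² - 4·(0))) / 2 = (5 ± √25) / 2
Solving: λ = 0, 5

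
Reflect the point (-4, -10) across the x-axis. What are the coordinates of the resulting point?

Reflection across x-axis: (-4, -10) → (-4, 10)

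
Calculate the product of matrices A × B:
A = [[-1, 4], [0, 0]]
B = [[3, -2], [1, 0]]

Matrix multiplication:
C[0][0] = -1×3 + 4×1 = 1
C[0][1] = -1×-2 + 4×0 = 2
C[1][0] = 0×3 + 0×1 = 0
C[1][1] = 0×-2 + 0×0 = 0
Result: [[1, 2], [0, 0]]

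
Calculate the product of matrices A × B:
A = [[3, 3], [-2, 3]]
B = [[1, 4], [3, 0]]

Matrix multiplication:
C[0][0] = 3×1 + 3×3 = 12
C[0][1] = 3×4 + 3×0 = 12
C[1][0] = -2×1 + 3×3 = 7
C[1][1] = -2×4 + 3×0 = -8
Result: [[12, 12], [7, -8]]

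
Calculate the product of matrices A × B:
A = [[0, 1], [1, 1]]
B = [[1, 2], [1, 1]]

Matrix multiplication:
C[0][0] = 0×1 + 1×1 = 1
C[0][1] = 0×2 + 1×1 = 1
C[1][0] = 1×1 + 1×1 = 2
C[1][1] = 1×2 + 1×1 = 3
Result: [[1, 1], [2, 3]]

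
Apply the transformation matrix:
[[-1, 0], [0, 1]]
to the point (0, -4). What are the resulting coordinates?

Matrix multiplication:
[[-1, 0], [0, 1]] × [0, -4]ᵀ
= [(-1)(0) + (0)(-4), (0)(0) + (1)(-4)]ᵀ
= [0, -4]ᵀ
Result: (0, -4)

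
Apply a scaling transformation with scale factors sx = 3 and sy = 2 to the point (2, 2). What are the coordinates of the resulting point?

Scaling matrix:
[[3, 0], [0, 2]]
Result: (2 × 3, 2 × 2) = (6, 4)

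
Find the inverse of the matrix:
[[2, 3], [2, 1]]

For [[a,b],[c,d]], inverse = (1/det)·[[d,-b],[-c,a]]
det = (2)(1) - (3)(2) = 2 - 6 = -4
Inverse = (1/-4)·[[1, -3], [-2, 2]]
= [[-1/4, 3/4], [1/2, -1/2]]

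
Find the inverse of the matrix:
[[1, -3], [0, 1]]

For [[a,b],[c,d]], inverse = (1/det)·[[d,-b],[-c,a]]
det = (1)(1) - (-3)(0) = 1 - 0 = 1
Inverse = [[1, 3], [0, 1]]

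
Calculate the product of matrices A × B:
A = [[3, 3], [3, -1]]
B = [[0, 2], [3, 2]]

Matrix multiplication:
C[0][0] = 3×0 + 3×3 = 9
C[0][1] = 3×2 + 3×2 = 12
C[1][0] = 3×0 + -1×3 = -3
C[1][1] = 3×2 + -1×2 = 4
Result: [[9, 12], [-3, 4]]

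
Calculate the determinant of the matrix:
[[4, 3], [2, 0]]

For a 2×2 matrix [[a, b], [c, d]], det = ad - bc
det = (4)(0) - (3)(2) = 0 - 6 = -6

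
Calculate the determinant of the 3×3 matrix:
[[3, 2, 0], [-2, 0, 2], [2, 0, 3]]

Expansion along first row:
det = 3·det([[0,2],[0,3]]) - 2·det([[-2,2],[2,3]]) + 0·det([[-2,0],[2,0]])
    = 3·(0·3 - 2·0) - 2·(-2·3 - 2·2) + 0·(-2·0 - 0·2)
    = 3·0 - 2·-10 + 0·0
    = 0 + 20 + 0 = 20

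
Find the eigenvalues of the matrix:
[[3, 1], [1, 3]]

Characteristic equation: det(A - λI) = 0
λ² - (trace)λ + (det) = 0
trace = 3 + 3 = 6, det = (3)(3) - (1)(1) = 8
λ² - (6)λ + (8) = 0
λ = (6 ± √((6)² - 4·(8))) / 2 = (6 ± √4) / 2
Solving: λ = 2, 4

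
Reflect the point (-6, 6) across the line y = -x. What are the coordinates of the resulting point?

Reflection across line y = -x: (-6, 6) → (-6, 6)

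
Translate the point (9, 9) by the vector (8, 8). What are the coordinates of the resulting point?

Translation by (8, 8) (homogeneous matrix [[1, 0, 8], [0, 1, 8], [0, 0, 1]]):
x' = 9 + 8 = 17
y' = 9 + 8 = 17
Result: (17, 17)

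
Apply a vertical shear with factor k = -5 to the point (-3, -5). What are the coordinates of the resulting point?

Shear matrix for vertical shear with factor k = -5:
[[1, 0], [-5, 1]]
Result: (-3, -5) → (-3, 10)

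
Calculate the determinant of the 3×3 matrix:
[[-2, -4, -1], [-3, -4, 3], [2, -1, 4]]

Expansion along first row:
det = -2·det([[-4,3],[-1,4]]) - -4·det([[-3,3],[2,4]]) + -1·det([[-3,-4],[2,-1]])
    = -2·(-4·4 - 3·-1) - -4·(-3·4 - 3·2) + -1·(-3·-1 - -4·2)
    = -2·-13 - -4·-18 + -1·11
    = 26 + -72 + -11 = -57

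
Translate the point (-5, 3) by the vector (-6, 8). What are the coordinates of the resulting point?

Translation by (-6, 8) (homogeneous matrix [[1, 0, -6], [0, 1, 8], [0, 0, 1]]):
x' = -5 + -6 = -11
y' = 3 + 8 = 11
Result: (-11, 11)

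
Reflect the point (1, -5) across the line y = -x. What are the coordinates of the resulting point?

Reflection across line y = -x: (1, -5) → (5, -1)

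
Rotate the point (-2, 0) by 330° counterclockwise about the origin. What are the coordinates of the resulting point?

Rotation matrix for 330°: [[cos 330°, -sin 330°], [sin 330°, cos 330°]] ≈ [[0.866025, 0.500000], [-0.500000, 0.866025]]
[[0.866025, 0.500000], [-0.500000, 0.866025]] × [-2, 0]ᵀ ≈ [-1.7321, 1]ᵀ
Result: (-1.7321, 1)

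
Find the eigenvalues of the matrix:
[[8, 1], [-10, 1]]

Characteristic equation: det(A - λI) = 0
λ² - (trace)λ + (det) = 0
trace = 8 + 1 = 9, det = (8)(1) - (1)(-10) = 18
λ² - (9)λ + (18) = 0
λ = (9 ± √((9)² - 4·(18))) / 2 = (9 ± √9) / 2
Solving: λ = 3, 6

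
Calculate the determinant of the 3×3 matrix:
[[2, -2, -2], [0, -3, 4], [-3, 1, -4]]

Expansion along first row:
det = 2·det([[-3,4],[1,-4]]) - -2·det([[0,4],[-3,-4]]) + -2·det([[0,-3],[-3,1]])
    = 2·(-3·-4 - 4·1) - -2·(0·-4 - 4·-3) + -2·(0·1 - -3·-3)
    = 2·8 - -2·12 + -2·-9
    = 16 + 24 + 18 = 58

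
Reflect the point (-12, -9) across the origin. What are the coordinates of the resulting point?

Reflection across origin: (-12, -9) → (12, 9)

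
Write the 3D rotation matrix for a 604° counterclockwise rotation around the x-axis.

Rotation matrix for counterclockwise 604° around x-axis:
cos(604°) = -0.4384, sin(604°) = -0.8988
Result: [[1, 0, 0], [0, -0.4384, 0.8988], [0, -0.8988, -0.4384]]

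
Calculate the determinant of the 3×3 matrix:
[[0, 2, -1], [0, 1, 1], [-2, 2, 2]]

Expansion along first row:
det = 0·det([[1,1],[2,2]]) - 2·det([[0,1],[-2,2]]) + -1·det([[0,1],[-2,2]])
    = 0·(1·2 - 1·2) - 2·(0·2 - 1·-2) + -1·(0·2 - 1·-2)
    = 0·0 - 2·2 + -1·2
    = 0 + -4 + -2 = -6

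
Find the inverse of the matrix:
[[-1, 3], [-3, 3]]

For [[a,b],[c,d]], inverse = (1/det)·[[d,-b],[-c,a]]
det = (-1)(3) - (3)(-3) = -3 - -9 = 6
Inverse = (1/6)·[[3, -3], [3, -1]]
= [[1/2, -1/2], [1/2, -1/6]]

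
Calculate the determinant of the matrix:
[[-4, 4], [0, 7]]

For a 2×2 matrix [[a, b], [c, d]], det = ad - bc
det = (-4)(7) - (4)(0) = -28 - 0 = -28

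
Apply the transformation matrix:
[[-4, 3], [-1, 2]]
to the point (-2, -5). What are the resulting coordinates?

Matrix multiplication:
[[-4, 3], [-1, 2]] × [-2, -5]ᵀ
= [(-4)(-2) + (3)(-5), (-1)(-2) + (2)(-5)]ᵀ
= [-7, -8]ᵀ
Result: (-7, -8)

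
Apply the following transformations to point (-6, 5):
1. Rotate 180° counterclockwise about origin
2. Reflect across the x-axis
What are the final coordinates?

Step 1: Rotate 180° → (6, -5)
Step 2: Reflect across x-axis → (6, 5)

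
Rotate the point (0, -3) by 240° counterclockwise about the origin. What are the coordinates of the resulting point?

Rotation matrix for 240°: [[cos 240°, -sin 240°], [sin 240°, cos 240°]] ≈ [[-0.500000, 0.866025], [-0.866025, -0.500000]]
[[-0.500000, 0.866025], [-0.866025, -0.500000]] × [0, -3]ᵀ ≈ [-2.5981, 1.5000]ᵀ
Result: (-2.5981, 1.5000)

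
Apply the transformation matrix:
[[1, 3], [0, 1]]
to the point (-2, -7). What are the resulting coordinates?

Matrix multiplication:
[[1, 3], [0, 1]] × [-2, -7]ᵀ
= [(1)(-2) + (3)(-7), (0)(-2) + (1)(-7)]ᵀ
= [-23, -7]ᵀ
Result: (-23, -7)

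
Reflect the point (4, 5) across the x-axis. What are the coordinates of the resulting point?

Reflection across x-axis: (4, 5) → (4, -5)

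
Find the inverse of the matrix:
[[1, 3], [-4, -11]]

For [[a,b],[c,d]], inverse = (1/det)·[[d,-b],[-c,a]]
det = (1)(-11) - (3)(-4) = -11 - -12 = 1
Inverse = [[-11, -3], [4, 1]]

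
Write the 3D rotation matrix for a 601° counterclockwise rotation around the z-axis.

Rotation matrix for counterclockwise 601° around z-axis:
cos(601°) = -0.4848, sin(601°) = -0.8746
Result: [[-0.4848, 0.8746, 0], [-0.8746, -0.4848, 0], [0, 0, 1]]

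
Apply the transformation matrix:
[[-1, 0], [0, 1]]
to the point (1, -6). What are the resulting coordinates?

Matrix multiplication:
[[-1, 0], [0, 1]] × [1, -6]ᵀ
= [(-1)(1) + (0)(-6), (0)(1) + (1)(-6)]ᵀ
= [-1, -6]ᵀ
Result: (-1, -6)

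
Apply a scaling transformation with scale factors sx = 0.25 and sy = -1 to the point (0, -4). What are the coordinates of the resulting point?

Scaling matrix:
[[0.25, 0], [0, -1]]
Result: (0 × 0.25, -4 × -1) = (0, 4)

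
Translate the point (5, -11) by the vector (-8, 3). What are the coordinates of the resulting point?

Translation by (-8, 3) (homogeneous matrix [[1, 0, -8], [0, 1, 3], [0, 0, 1]]):
x' = 5 + -8 = -3
y' = -11 + 3 = -8
Result: (-3, -8)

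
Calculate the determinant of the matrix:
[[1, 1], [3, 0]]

For a 2×2 matrix [[a, b], [c, d]], det = ad - bc
det = (1)(0) - (1)(3) = 0 - 3 = -3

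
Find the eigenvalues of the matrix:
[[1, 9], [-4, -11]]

Characteristic equation: det(A - λI) = 0
λ² - (trace)λ + (det) = 0
trace = 1 + -11 = -10, det = (1)(-11) - (9)(-4) = 25
λ² - (-10)λ + (25) = 0
λ = (-10 ± √((-10)² - 4·(25))) / 2 = (-10 ± √0) / 2
Solving: λ = -5, -5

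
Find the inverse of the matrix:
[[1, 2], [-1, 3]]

For [[a,b],[c,d]], inverse = (1/det)·[[d,-b],[-c,a]]
det = (1)(3) - (2)(-1) = 3 - -2 = 5
Inverse = (1/5)·[[3, -2], [1, 1]]
= [[3/5, -2/5], [1/5, 1/5]]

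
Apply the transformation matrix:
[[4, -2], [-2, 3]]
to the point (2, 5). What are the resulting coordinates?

Matrix multiplication:
[[4, -2], [-2, 3]] × [2, 5]ᵀ
= [(4)(2) + (-2)(5), (-2)(2) + (3)(5)]ᵀ
= [-2, 11]ᵀ
Result: (-2, 11)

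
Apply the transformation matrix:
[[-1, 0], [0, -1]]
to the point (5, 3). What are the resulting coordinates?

Matrix multiplication:
[[-1, 0], [0, -1]] × [5, 3]ᵀ
= [(-1)(5) + (0)(3), (0)(5) + (-1)(3)]ᵀ
= [-5, -3]ᵀ
Result: (-5, -3)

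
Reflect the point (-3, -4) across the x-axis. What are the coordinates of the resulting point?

Reflection across x-axis: (-3, -4) → (-3, 4)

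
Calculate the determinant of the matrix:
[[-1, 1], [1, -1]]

For a 2×2 matrix [[a, b], [c, d]], det = ad - bc
det = (-1)(-1) - (1)(1) = 1 - 1 = 0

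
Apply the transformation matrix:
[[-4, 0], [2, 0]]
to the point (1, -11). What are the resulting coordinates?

Matrix multiplication:
[[-4, 0], [2, 0]] × [1, -11]ᵀ
= [(-4)(1) + (0)(-11), (2)(1) + (0)(-11)]ᵀ
= [-4, 2]ᵀ
Result: (-4, 2)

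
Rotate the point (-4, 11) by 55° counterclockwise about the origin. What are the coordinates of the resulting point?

Rotation matrix for 55°: [[cos 55°, -sin 55°], [sin 55°, cos 55°]] ≈ [[0.573576, -0.819152], [0.819152, 0.573576]]
[[0.573576, -0.819152], [0.819152, 0.573576]] × [-4, 11]ᵀ ≈ [-11.3050, 3.0327]ᵀ
Result: (-11.3050, 3.0327)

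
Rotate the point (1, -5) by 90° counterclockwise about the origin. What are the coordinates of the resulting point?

Rotation matrix for 90°: [[cos 90°, -sin 90°], [sin 90°, cos 90°]] = [[0, -1], [1, 0]]
[[0, -1], [1, 0]] × [1, -5]ᵀ = [5, 1]ᵀ
Result: (5, 1)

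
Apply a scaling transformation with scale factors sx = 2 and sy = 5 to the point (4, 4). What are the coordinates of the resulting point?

Scaling matrix:
[[2, 0], [0, 5]]
Result: (4 × 2, 4 × 5) = (8, 20)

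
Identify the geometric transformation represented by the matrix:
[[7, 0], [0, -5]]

This matrix represents: non-uniform scaling by sx = 7, sy = -5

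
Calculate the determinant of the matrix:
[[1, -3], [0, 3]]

For a 2×2 matrix [[a, b], [c, d]], det = ad - bc
det = (1)(3) - (-3)(0) = 3 - 0 = 3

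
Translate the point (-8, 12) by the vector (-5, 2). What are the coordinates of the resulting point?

Translation by (-5, 2) (homogeneous matrix [[1, 0, -5], [0, 1, 2], [0, 0, 1]]):
x' = -8 + -5 = -13
y' = 12 + 2 = 14
Result: (-13, 14)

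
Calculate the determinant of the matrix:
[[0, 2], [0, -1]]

For a 2×2 matrix [[a, b], [c, d]], det = ad - bc
det = (0)(-1) - (2)(0) = 0 - 0 = 0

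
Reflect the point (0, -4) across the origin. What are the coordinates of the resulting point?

Reflection across origin: (0, -4) → (0, 4)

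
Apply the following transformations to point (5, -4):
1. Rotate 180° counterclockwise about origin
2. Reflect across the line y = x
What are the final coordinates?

Step 1: Rotate 180° → (-5, 4)
Step 2: Reflect across line y = x → (4, -5)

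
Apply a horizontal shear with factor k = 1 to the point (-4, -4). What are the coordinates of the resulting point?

Shear matrix for horizontal shear with factor k = 1:
[[1, 1], [0, 1]]
Result: (-4, -4) → (-8, -4)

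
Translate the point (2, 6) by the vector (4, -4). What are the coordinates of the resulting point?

Translation by (4, -4) (homogeneous matrix [[1, 0, 4], [0, 1, -4], [0, 0, 1]]):
x' = 2 + 4 = 6
y' = 6 + -4 = 2
Result: (6, 2)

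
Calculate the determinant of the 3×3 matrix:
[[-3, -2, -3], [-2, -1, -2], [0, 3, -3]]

Expansion along first row:
det = -3·det([[-1,-2],[3,-3]]) - -2·det([[-2,-2],[0,-3]]) + -3·det([[-2,-1],[0,3]])
    = -3·(-1·-3 - -2·3) - -2·(-2·-3 - -2·0) + -3·(-2·3 - -1·0)
    = -3·9 - -2·6 + -3·-6
    = -27 + 12 + 18 = 3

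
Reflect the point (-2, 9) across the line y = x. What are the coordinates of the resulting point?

Reflection across line y = x: (-2, 9) → (9, -2)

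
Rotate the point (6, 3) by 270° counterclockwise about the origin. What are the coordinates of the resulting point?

Rotation matrix for 270°: [[cos 270°, -sin 270°], [sin 270°, cos 270°]] = [[0, 1], [-1, 0]]
[[0, 1], [-1, 0]] × [6, 3]ᵀ = [3, -6]ᵀ
Result: (3, -6)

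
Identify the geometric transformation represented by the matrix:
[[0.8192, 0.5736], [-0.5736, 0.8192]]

This matrix represents: rotation by 325° counterclockwise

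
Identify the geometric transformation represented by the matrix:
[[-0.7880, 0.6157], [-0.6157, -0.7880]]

This matrix represents: rotation by 218° counterclockwise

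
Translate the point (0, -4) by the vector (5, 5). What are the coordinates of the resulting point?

Translation by (5, 5) (homogeneous matrix [[1, 0, 5], [0, 1, 5], [0, 0, 1]]):
x' = 0 + 5 = 5
y' = -4 + 5 = 1
Result: (5, 1)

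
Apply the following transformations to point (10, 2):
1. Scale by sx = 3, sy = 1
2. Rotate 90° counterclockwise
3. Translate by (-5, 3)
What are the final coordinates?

Step 1: Scale → (30, 2)
Step 2: Rotate 90° → (-2, 30)
Step 3: Translate → (-7, 33)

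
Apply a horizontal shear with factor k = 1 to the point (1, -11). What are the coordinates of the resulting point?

Shear matrix for horizontal shear with factor k = 1:
[[1, 1], [0, 1]]
Result: (1, -11) → (-10, -11)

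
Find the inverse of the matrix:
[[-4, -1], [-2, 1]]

For [[a,b],[c,d]], inverse = (1/det)·[[d,-b],[-c,a]]
det = (-4)(1) - (-1)(-2) = -4 - 2 = -6
Inverse = (1/-6)·[[1, 1], [2, -4]]
= [[-1/6, -1/6], [-1/3, 2/3]]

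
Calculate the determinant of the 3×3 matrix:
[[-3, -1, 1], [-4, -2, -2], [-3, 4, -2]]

Expansion along first row:
det = -3·det([[-2,-2],[4,-2]]) - -1·det([[-4,-2],[-3,-2]]) + 1·det([[-4,-2],[-3,4]])
    = -3·(-2·-2 - -2·4) - -1·(-4·-2 - -2·-3) + 1·(-4·4 - -2·-3)
    = -3·12 - -1·2 + 1·-22
    = -36 + 2 + -22 = -56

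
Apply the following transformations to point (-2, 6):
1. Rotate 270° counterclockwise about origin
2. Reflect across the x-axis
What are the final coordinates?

Step 1: Rotate 270° → (6, 2)
Step 2: Reflect across x-axis → (6, -2)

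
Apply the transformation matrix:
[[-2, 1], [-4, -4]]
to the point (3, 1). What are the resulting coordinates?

Matrix multiplication:
[[-2, 1], [-4, -4]] × [3, 1]ᵀ
= [(-2)(3) + (1)(1), (-4)(3) + (-4)(1)]ᵀ
= [-5, -16]ᵀ
Result: (-5, -16)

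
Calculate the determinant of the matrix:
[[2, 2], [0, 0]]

For a 2×2 matrix [[a, b], [c, d]], det = ad - bc
det = (2)(0) - (2)(0) = 0 - 0 = 0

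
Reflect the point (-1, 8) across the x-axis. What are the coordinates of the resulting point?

Reflection across x-axis: (-1, 8) → (-1, -8)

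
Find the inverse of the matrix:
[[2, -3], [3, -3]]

For [[a,b],[c,d]], inverse = (1/det)·[[d,-b],[-c,a]]
det = (2)(-3) - (-3)(3) = -6 - -9 = 3
Inverse = (1/3)·[[-3, 3], [-3, 2]]
= [[-1, 1], [-1, 2/3]]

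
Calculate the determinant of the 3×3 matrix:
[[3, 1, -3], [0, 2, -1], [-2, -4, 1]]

Expansion along first row:
det = 3·det([[2,-1],[-4,1]]) - 1·det([[0,-1],[-2,1]]) + -3·det([[0,2],[-2,-4]])
    = 3·(2·1 - -1·-4) - 1·(0·1 - -1·-2) + -3·(0·-4 - 2·-2)
    = 3·-2 - 1·-2 + -3·4
    = -6 + 2 + -12 = -16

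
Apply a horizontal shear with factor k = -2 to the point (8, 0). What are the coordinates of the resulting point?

Shear matrix for horizontal shear with factor k = -2:
[[1, -2], [0, 1]]
Result: (8, 0) → (8, 0)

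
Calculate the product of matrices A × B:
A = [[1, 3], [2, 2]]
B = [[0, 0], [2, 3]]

Matrix multiplication:
C[0][0] = 1×0 + 3×2 = 6
C[0][1] = 1×0 + 3×3 = 9
C[1][0] = 2×0 + 2×2 = 4
C[1][1] = 2×0 + 2×3 = 6
Result: [[6, 9], [4, 6]]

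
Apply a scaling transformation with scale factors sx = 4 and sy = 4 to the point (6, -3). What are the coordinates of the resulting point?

Scaling matrix:
[[4, 0], [0, 4]]
Result: (6 × 4, -3 × 4) = (24, -12)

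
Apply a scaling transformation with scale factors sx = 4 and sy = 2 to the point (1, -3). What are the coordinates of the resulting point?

Scaling matrix:
[[4, 0], [0, 2]]
Result: (1 × 4, -3 × 2) = (4, -6)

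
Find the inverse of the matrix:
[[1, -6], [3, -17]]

For [[a,b],[c,d]], inverse = (1/det)·[[d,-b],[-c,a]]
det = (1)(-17) - (-6)(3) = -17 - -18 = 1
Inverse = [[-17, 6], [-3, 1]]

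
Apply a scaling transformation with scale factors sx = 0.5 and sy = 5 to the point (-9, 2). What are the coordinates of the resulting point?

Scaling matrix:
[[0.50, 0], [0, 5]]
Result: (-9 × 0.5, 2 × 5) = (-4.5, 10)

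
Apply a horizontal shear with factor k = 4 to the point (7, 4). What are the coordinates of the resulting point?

Shear matrix for horizontal shear with factor k = 4:
[[1, 4], [0, 1]]
Result: (7, 4) → (23, 4)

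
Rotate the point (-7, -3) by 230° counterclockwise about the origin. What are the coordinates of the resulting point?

Rotation matrix for 230°: [[cos 230°, -sin 230°], [sin 230°, cos 230°]] ≈ [[-0.642788, 0.766044], [-0.766044, -0.642788]]
[[-0.642788, 0.766044], [-0.766044, -0.642788]] × [-7, -3]ᵀ ≈ [2.2014, 7.2907]ᵀ
Result: (2.2014, 7.2907)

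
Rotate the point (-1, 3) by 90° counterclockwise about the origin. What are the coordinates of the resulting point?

Rotation matrix for 90°: [[cos 90°, -sin 90°], [sin 90°, cos 90°]] = [[0, -1], [1, 0]]
[[0, -1], [1, 0]] × [-1, 3]ᵀ = [-3, -1]ᵀ
Result: (-3, -1)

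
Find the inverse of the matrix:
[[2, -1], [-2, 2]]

For [[a,b],[c,d]], inverse = (1/det)·[[d,-b],[-c,a]]
det = (2)(2) - (-1)(-2) = 4 - 2 = 2
Inverse = (1/2)·[[2, 1], [2, 2]]
= [[1, 1/2], [1, 1]]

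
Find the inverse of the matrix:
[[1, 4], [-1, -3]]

For [[a,b],[c,d]], inverse = (1/det)·[[d,-b],[-c,a]]
det = (1)(-3) - (4)(-1) = -3 - -4 = 1
Inverse = [[-3, -4], [1, 1]]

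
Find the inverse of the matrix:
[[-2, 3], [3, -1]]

For [[a,b],[c,d]], inverse = (1/det)·[[d,-b],[-c,a]]
det = (-2)(-1) - (3)(3) = 2 - 9 = -7
Inverse = (1/-7)·[[-1, -3], [-3, -2]]
= [[1/7, 3/7], [3/7, 2/7]]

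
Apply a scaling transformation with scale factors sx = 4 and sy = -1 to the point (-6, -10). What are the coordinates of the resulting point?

Scaling matrix:
[[4, 0], [0, -1]]
Result: (-6 × 4, -10 × -1) = (-24, 10)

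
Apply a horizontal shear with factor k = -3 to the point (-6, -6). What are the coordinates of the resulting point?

Shear matrix for horizontal shear with factor k = -3:
[[1, -3], [0, 1]]
Result: (-6, -6) → (12, -6)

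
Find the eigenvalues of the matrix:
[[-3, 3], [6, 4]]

Characteristic equation: det(A - λI) = 0
λ² - (trace)λ + (det) = 0
trace = -3 + 4 = 1, det = (-3)(4) - (3)(6) = -30
λ² - (1)λ + (-30) = 0
λ = (1 ± √((1)² - 4·(-30))) / 2 = (1 ± √121) / 2
Solving: λ = -5, 6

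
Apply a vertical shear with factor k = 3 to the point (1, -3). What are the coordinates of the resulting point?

Shear matrix for vertical shear with factor k = 3:
[[1, 0], [3, 1]]
Result: (1, -3) → (1, 0)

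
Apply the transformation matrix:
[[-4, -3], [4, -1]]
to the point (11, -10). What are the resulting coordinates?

Matrix multiplication:
[[-4, -3], [4, -1]] × [11, -10]ᵀ
= [(-4)(11) + (-3)(-10), (4)(11) + (-1)(-10)]ᵀ
= [-14, 54]ᵀ
Result: (-14, 54)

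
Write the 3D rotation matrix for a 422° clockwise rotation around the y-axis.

Rotation matrix for clockwise 422° around y-axis:
A clockwise rotation by 422° is a counterclockwise rotation by -422°.
cos(-422°) = 0.4695, sin(-422°) = -0.8829
Result: [[0.4695, 0, -0.8829], [0, 1, 0], [0.8829, 0, 0.4695]]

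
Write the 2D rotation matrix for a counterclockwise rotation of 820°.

Rotation matrix formula: [[cos θ, -sin θ], [sin θ, cos θ]]
For θ = 820°:
cos(820°) = -0.1736
sin(820°) = 0.9848
Result: [[-0.1736, -0.9848], [0.9848, -0.1736]]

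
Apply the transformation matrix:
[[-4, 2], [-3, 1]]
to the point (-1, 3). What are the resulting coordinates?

Matrix multiplication:
[[-4, 2], [-3, 1]] × [-1, 3]ᵀ
= [(-4)(-1) + (2)(3), (-3)(-1) + (1)(3)]ᵀ
= [10, 6]ᵀ
Result: (10, 6)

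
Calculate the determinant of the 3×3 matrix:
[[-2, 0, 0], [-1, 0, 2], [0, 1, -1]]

Expansion along first row:
det = -2·det([[0,2],[1,-1]]) - 0·det([[-1,2],[0,-1]]) + 0·det([[-1,0],[0,1]])
    = -2·(0·-1 - 2·1) - 0·(-1·-1 - 2·0) + 0·(-1·1 - 0·0)
    = -2·-2 - 0·1 + 0·-1
    = 4 + 0 + 0 = 4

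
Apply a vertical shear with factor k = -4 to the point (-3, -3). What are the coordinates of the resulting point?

Shear matrix for vertical shear with factor k = -4:
[[1, 0], [-4, 1]]
Result: (-3, -3) → (-3, 9)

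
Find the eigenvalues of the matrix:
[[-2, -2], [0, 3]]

Characteristic equation: det(A - λI) = 0
λ² - (trace)λ + (det) = 0
trace = -2 + 3 = 1, det = (-2)(3) - (-2)(0) = -6
λ² - (1)λ + (-6) = 0
λ = (1 ± √((1)² - 4·(-6))) / 2 = (1 ± √25) / 2
Solving: λ = -2, 3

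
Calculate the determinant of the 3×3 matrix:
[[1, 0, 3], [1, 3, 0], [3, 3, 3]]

Expansion along first row:
det = 1·det([[3,0],[3,3]]) - 0·det([[1,0],[3,3]]) + 3·det([[1,3],[3,3]])
    = 1·(3·3 - 0·3) - 0·(1·3 - 0·3) + 3·(1·3 - 3·3)
    = 1·9 - 0·3 + 3·-6
    = 9 + 0 + -18 = -9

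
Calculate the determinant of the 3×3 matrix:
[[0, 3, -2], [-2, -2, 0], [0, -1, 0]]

Expansion along first row:
det = 0·det([[-2,0],[-1,0]]) - 3·det([[-2,0],[0,0]]) + -2·det([[-2,-2],[0,-1]])
    = 0·(-2·0 - 0·-1) - 3·(-2·0 - 0·0) + -2·(-2·-1 - -2·0)
    = 0·0 - 3·0 + -2·2
    = 0 + 0 + -4 = -4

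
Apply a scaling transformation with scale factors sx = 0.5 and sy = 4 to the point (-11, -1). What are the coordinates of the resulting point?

Scaling matrix:
[[0.50, 0], [0, 4]]
Result: (-11 × 0.5, -1 × 4) = (-5.5, -4)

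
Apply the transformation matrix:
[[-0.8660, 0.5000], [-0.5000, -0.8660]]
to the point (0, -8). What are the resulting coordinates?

Matrix multiplication:
[[-0.8660, 0.5000], [-0.5000, -0.8660]] × [0, -8]ᵀ
= [(-0.8660)(0) + (0.5000)(-8), (-0.5000)(0) + (-0.8660)(-8)]ᵀ
= [-4, 6.9280]ᵀ
Result: (-4, 6.9280)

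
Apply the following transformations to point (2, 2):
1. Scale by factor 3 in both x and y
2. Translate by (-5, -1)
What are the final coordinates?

Step 1: Scale (2, 2) by 3 → (6, 6)
Step 2: Translate by (-5, -1) → (1, 5)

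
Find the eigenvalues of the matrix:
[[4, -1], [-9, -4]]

Characteristic equation: det(A - λI) = 0
λ² - (trace)λ + (det) = 0
trace = 4 + -4 = 0, det = (4)(-4) - (-1)(-9) = -25
λ² - (0)λ + (-25) = 0
λ = (0 ± √((0)² - 4·(-25))) / 2 = (0 ± √100) / 2
Solving: λ = -5, 5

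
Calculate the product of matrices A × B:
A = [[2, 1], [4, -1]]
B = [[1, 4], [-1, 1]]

Matrix multiplication:
C[0][0] = 2×1 + 1×-1 = 1
C[0][1] = 2×4 + 1×1 = 9
C[1][0] = 4×1 + -1×-1 = 5
C[1][1] = 4×4 + -1×1 = 15
Result: [[1, 9], [5, 15]]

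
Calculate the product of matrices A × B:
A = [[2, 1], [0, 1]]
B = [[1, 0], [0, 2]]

Matrix multiplication:
C[0][0] = 2×1 + 1×0 = 2
C[0][1] = 2×0 + 1×2 = 2
C[1][0] = 0×1 + 1×0 = 0
C[1][1] = 0×0 + 1×2 = 2
Result: [[2, 2], [0, 2]]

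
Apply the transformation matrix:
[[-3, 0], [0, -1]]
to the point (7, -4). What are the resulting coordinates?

Matrix multiplication:
[[-3, 0], [0, -1]] × [7, -4]ᵀ
= [(-3)(7) + (0)(-4), (0)(7) + (-1)(-4)]ᵀ
= [-21, 4]ᵀ
Result: (-21, 4)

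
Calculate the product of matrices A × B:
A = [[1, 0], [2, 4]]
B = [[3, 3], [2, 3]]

Matrix multiplication:
C[0][0] = 1×3 + 0×2 = 3
C[0][1] = 1×3 + 0×3 = 3
C[1][0] = 2×3 + 4×2 = 14
C[1][1] = 2×3 + 4×3 = 18
Result: [[3, 3], [14, 18]]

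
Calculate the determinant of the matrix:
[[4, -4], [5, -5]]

For a 2×2 matrix [[a, b], [c, d]], det = ad - bc
det = (4)(-5) - (-4)(5) = -20 - -20 = 0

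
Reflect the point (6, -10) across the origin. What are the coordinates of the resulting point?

Reflection across origin: (6, -10) → (-6, 10)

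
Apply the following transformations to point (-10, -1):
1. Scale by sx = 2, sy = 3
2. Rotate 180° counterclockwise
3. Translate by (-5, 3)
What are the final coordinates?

Step 1: Scale → (-20, -3)
Step 2: Rotate 180° → (20, 3)
Step 3: Translate → (15, 6)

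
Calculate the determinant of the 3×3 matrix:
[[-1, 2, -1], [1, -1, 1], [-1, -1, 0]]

Expansion along first row:
det = -1·det([[-1,1],[-1,0]]) - 2·det([[1,1],[-1,0]]) + -1·det([[1,-1],[-1,-1]])
    = -1·(-1·0 - 1·-1) - 2·(1·0 - 1·-1) + -1·(1·-1 - -1·-1)
    = -1·1 - 2·1 + -1·-2
    = -1 + -2 + 2 = -1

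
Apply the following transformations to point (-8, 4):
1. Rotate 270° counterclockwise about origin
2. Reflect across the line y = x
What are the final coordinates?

Step 1: Rotate 270° → (4, 8)
Step 2: Reflect across line y = x → (8, 4)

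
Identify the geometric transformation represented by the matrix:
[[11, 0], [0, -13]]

This matrix represents: non-uniform scaling by sx = 11, sy = -13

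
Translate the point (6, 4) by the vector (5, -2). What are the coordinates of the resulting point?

Translation by (5, -2) (homogeneous matrix [[1, 0, 5], [0, 1, -2], [0, 0, 1]]):
x' = 6 + 5 = 11
y' = 4 + -2 = 2
Result: (11, 2)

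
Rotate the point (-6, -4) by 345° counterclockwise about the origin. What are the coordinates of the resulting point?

Rotation matrix for 345°: [[cos 345°, -sin 345°], [sin 345°, cos 345°]] ≈ [[0.965926, 0.258819], [-0.258819, 0.965926]]
[[0.965926, 0.258819], [-0.258819, 0.965926]] × [-6, -4]ᵀ ≈ [-6.8308, -2.3108]ᵀ
Result: (-6.8308, -2.3108)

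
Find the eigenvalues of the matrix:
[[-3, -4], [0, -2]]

Characteristic equation: det(A - λI) = 0
λ² - (trace)λ + (det) = 0
trace = -3 + -2 = -5, det = (-3)(-2) - (-4)(0) = 6
λ² - (-5)λ + (6) = 0
λ = (-5 ± √((-5)² - 4·(6))) / 2 = (-5 ± √1) / 2
Solving: λ = -3, -2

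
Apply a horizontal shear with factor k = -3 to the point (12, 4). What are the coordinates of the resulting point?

Shear matrix for horizontal shear with factor k = -3:
[[1, -3], [0, 1]]
Result: (12, 4) → (0, 4)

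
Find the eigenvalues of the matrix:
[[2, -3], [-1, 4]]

Characteristic equation: det(A - λI) = 0
λ² - (trace)λ + (det) = 0
trace = 2 + 4 = 6, det = (2)(4) - (-3)(-1) = 5
λ² - (6)λ + (5) = 0
λ = (6 ± √((6)² - 4·(5))) / 2 = (6 ± √16) / 2
Solving: λ = 1, 5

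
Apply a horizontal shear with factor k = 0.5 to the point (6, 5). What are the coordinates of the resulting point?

Shear matrix for horizontal shear with factor k = 0.5:
[[1, 0.50], [0, 1]]
Result: (6, 5) → (8.5, 5)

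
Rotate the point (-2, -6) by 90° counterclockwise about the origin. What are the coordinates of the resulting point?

Rotation matrix for 90°: [[cos 90°, -sin 90°], [sin 90°, cos 90°]] = [[0, -1], [1, 0]]
[[0, -1], [1, 0]] × [-2, -6]ᵀ = [6, -2]ᵀ
Result: (6, -2)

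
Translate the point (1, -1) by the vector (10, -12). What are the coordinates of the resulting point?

Translation by (10, -12) (homogeneous matrix [[1, 0, 10], [0, 1, -12], [0, 0, 1]]):
x' = 1 + 10 = 11
y' = -1 + -12 = -13
Result: (11, -13)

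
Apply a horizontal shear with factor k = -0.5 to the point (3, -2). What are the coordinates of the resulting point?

Shear matrix for horizontal shear with factor k = -0.5:
[[1, -0.50], [0, 1]]
Result: (3, -2) → (4, -2)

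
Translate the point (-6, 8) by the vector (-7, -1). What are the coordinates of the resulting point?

Translation by (-7, -1) (homogeneous matrix [[1, 0, -7], [0, 1, -1], [0, 0, 1]]):
x' = -6 + -7 = -13
y' = 8 + -1 = 7
Result: (-13, 7)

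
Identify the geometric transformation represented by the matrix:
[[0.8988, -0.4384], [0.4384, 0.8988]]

This matrix represents: rotation by 26° counterclockwise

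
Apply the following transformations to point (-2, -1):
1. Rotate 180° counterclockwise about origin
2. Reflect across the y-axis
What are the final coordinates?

Step 1: Rotate 180° → (2, 1)
Step 2: Reflect across y-axis → (-2, 1)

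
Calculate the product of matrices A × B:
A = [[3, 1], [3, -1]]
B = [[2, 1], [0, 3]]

Matrix multiplication:
C[0][0] = 3×2 + 1×0 = 6
C[0][1] = 3×1 + 1×3 = 6
C[1][0] = 3×2 + -1×0 = 6
C[1][1] = 3×1 + -1×3 = 0
Result: [[6, 6], [6, 0]]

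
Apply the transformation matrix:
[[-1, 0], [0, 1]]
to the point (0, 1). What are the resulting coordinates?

Matrix multiplication:
[[-1, 0], [0, 1]] × [0, 1]ᵀ
= [(-1)(0) + (0)(1), (0)(0) + (1)(1)]ᵀ
= [0, 1]ᵀ
Result: (0, 1)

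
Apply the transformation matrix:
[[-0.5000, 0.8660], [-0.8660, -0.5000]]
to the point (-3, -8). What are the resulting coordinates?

Matrix multiplication:
[[-0.5000, 0.8660], [-0.8660, -0.5000]] × [-3, -8]ᵀ
= [(-0.5000)(-3) + (0.8660)(-8), (-0.8660)(-3) + (-0.5000)(-8)]ᵀ
= [-5.4280, 6.5980]ᵀ
Result: (-5.4280, 6.5980)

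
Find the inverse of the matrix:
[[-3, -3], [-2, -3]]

For [[a,b],[c,d]], inverse = (1/det)·[[d,-b],[-c,a]]
det = (-3)(-3) - (-3)(-2) = 9 - 6 = 3
Inverse = (1/3)·[[-3, 3], [2, -3]]
= [[-1, 1], [2/3, -1]]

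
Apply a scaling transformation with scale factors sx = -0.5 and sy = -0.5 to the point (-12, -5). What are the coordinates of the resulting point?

Scaling matrix:
[[-0.50, 0], [0, -0.50]]
Result: (-12 × -0.5, -5 × -0.5) = (6, 2.5)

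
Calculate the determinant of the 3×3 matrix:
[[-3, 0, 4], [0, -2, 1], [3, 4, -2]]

Expansion along first row:
det = -3·det([[-2,1],[4,-2]]) - 0·det([[0,1],[3,-2]]) + 4·det([[0,-2],[3,4]])
    = -3·(-2·-2 - 1·4) - 0·(0·-2 - 1·3) + 4·(0·4 - -2·3)
    = -3·0 - 0·-3 + 4·6
    = 0 + 0 + 24 = 24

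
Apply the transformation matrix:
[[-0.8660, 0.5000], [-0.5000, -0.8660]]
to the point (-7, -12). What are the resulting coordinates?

Matrix multiplication:
[[-0.8660, 0.5000], [-0.5000, -0.8660]] × [-7, -12]ᵀ
= [(-0.8660)(-7) + (0.5000)(-12), (-0.5000)(-7) + (-0.8660)(-12)]ᵀ
= [0.0620, 13.8920]ᵀ
Result: (0.0620, 13.8920)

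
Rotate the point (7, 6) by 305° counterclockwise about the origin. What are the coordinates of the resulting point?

Rotation matrix for 305°: [[cos 305°, -sin 305°], [sin 305°, cos 305°]] ≈ [[0.573576, 0.819152], [-0.819152, 0.573576]]
[[0.573576, 0.819152], [-0.819152, 0.573576]] × [7, 6]ᵀ ≈ [8.9299, -2.2926]ᵀ
Result: (8.9299, -2.2926)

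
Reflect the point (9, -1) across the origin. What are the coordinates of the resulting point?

Reflection across origin: (9, -1) → (-9, 1)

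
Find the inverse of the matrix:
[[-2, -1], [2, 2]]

For [[a,b],[c,d]], inverse = (1/det)·[[d,-b],[-c,a]]
det = (-2)(2) - (-1)(2) = -4 - -2 = -2
Inverse = (1/-2)·[[2, 1], [-2, -2]]
= [[-1, -1/2], [1, 1]]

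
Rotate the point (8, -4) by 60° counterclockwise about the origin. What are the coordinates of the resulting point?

Rotation matrix for 60°: [[cos 60°, -sin 60°], [sin 60°, cos 60°]] ≈ [[0.500000, -0.866025], [0.866025, 0.500000]]
[[0.500000, -0.866025], [0.866025, 0.500000]] × [8, -4]ᵀ ≈ [7.4641, 4.9282]ᵀ
Result: (7.4641, 4.9282)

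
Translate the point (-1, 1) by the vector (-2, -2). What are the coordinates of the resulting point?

Translation by (-2, -2) (homogeneous matrix [[1, 0, -2], [0, 1, -2], [0, 0, 1]]):
x' = -1 + -2 = -3
y' = 1 + -2 = -1
Result: (-3, -1)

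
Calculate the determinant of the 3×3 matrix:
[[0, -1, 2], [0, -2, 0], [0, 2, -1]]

Expansion along first row:
det = 0·det([[-2,0],[2,-1]]) - -1·det([[0,0],[0,-1]]) + 2·det([[0,-2],[0,2]])
    = 0·(-2·-1 - 0·2) - -1·(0·-1 - 0·0) + 2·(0·2 - -2·0)
    = 0·2 - -1·0 + 2·0
    = 0 + 0 + 0 = 0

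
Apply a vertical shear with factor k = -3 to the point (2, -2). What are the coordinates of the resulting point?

Shear matrix for vertical shear with factor k = -3:
[[1, 0], [-3, 1]]
Result: (2, -2) → (2, -8)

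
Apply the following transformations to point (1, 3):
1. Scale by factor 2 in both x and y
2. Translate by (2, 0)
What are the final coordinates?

Step 1: Scale (1, 3) by 2 → (2, 6)
Step 2: Translate by (2, 0) → (4, 6)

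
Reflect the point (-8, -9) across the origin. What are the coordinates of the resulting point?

Reflection across origin: (-8, -9) → (8, 9)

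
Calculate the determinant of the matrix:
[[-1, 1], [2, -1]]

For a 2×2 matrix [[a, b], [c, d]], det = ad - bc
det = (-1)(-1) - (1)(2) = 1 - 2 = -1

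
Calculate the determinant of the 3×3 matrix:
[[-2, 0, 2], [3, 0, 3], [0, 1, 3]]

Expansion along first row:
det = -2·det([[0,3],[1,3]]) - 0·det([[3,3],[0,3]]) + 2·det([[3,0],[0,1]])
    = -2·(0·3 - 3·1) - 0·(3·3 - 3·0) + 2·(3·1 - 0·0)
    = -2·-3 - 0·9 + 2·3
    = 6 + 0 + 6 = 12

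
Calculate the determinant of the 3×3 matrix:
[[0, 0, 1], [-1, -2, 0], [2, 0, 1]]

Expansion along first row:
det = 0·det([[-2,0],[0,1]]) - 0·det([[-1,0],[2,1]]) + 1·det([[-1,-2],[2,0]])
    = 0·(-2·1 - 0·0) - 0·(-1·1 - 0·2) + 1·(-1·0 - -2·2)
    = 0·-2 - 0·-1 + 1·4
    = 0 + 0 + 4 = 4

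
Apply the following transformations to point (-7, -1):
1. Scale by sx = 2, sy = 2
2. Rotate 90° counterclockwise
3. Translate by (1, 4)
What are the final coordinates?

Step 1: Scale → (-14, -2)
Step 2: Rotate 90° → (2, -14)
Step 3: Translate → (3, -10)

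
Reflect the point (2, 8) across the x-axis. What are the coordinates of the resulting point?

Reflection across x-axis: (2, 8) → (2, -8)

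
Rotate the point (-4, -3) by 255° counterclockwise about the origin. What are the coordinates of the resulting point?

Rotation matrix for 255°: [[cos 255°, -sin 255°], [sin 255°, cos 255°]] ≈ [[-0.258819, 0.965926], [-0.965926, -0.258819]]
[[-0.258819, 0.965926], [-0.965926, -0.258819]] × [-4, -3]ᵀ ≈ [-1.8625, 4.6402]ᵀ
Result: (-1.8625, 4.6402)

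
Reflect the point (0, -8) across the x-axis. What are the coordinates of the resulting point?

Reflection across x-axis: (0, -8) → (0, 8)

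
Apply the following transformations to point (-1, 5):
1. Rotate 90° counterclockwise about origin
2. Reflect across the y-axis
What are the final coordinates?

Step 1: Rotate 90° → (-5, -1)
Step 2: Reflect across y-axis → (5, -1)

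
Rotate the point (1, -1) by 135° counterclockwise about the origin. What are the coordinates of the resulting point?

Rotation matrix for 135°: [[cos 135°, -sin 135°], [sin 135°, cos 135°]] ≈ [[-0.707107, -0.707107], [0.707107, -0.707107]]
[[-0.707107, -0.707107], [0.707107, -0.707107]] × [1, -1]ᵀ ≈ [0, 1.4142]ᵀ
Result: (0, 1.4142)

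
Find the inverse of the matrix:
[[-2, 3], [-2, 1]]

For [[a,b],[c,d]], inverse = (1/det)·[[d,-b],[-c,a]]
det = (-2)(1) - (3)(-2) = -2 - -6 = 4
Inverse = (1/4)·[[1, -3], [2, -2]]
= [[1/4, -3/4], [1/2, -1/2]]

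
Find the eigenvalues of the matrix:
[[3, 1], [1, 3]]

Characteristic equation: det(A - λI) = 0
λ² - (trace)λ + (det) = 0
trace = 3 + 3 = 6, det = (3)(3) - (1)(1) = 8
λ² - (6)λ + (8) = 0
λ = (6 ± √((6)² - 4·(8))) / 2 = (6 ± √4) / 2
Solving: λ = 2, 4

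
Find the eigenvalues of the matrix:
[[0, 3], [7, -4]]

Characteristic equation: det(A - λI) = 0
λ² - (trace)λ + (det) = 0
trace = 0 + -4 = -4, det = (0)(-4) - (3)(7) = -21
λ² - (-4)λ + (-21) = 0
λ = (-4 ± √((-4)² - 4·(-21))) / 2 = (-4 ± √100) / 2
Solving: λ = -7, 3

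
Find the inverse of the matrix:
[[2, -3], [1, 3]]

For [[a,b],[c,d]], inverse = (1/det)·[[d,-b],[-c,a]]
det = (2)(3) - (-3)(1) = 6 - -3 = 9
Inverse = (1/9)·[[3, 3], [-1, 2]]
= [[1/3, 1/3], [-1/9, 2/9]]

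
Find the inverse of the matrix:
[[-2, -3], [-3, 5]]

For [[a,b],[c,d]], inverse = (1/det)·[[d,-b],[-c,a]]
det = (-2)(5) - (-3)(-3) = -10 - 9 = -19
Inverse = (1/-19)·[[5, 3], [3, -2]]
= [[-5/19, -3/19], [-3/19, 2/19]]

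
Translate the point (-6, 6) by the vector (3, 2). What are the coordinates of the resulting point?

Translation by (3, 2) (homogeneous matrix [[1, 0, 3], [0, 1, 2], [0, 0, 1]]):
x' = -6 + 3 = -3
y' = 6 + 2 = 8
Result: (-3, 8)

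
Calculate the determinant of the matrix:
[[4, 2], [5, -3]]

For a 2×2 matrix [[a, b], [c, d]], det = ad - bc
det = (4)(-3) - (2)(5) = -12 - 10 = -22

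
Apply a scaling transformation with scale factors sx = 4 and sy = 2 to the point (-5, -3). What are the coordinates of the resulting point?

Scaling matrix:
[[4, 0], [0, 2]]
Result: (-5 × 4, -3 × 2) = (-20, -6)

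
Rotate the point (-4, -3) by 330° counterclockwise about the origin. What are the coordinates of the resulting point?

Rotation matrix for 330°: [[cos 330°, -sin 330°], [sin 330°, cos 330°]] ≈ [[0.866025, 0.500000], [-0.500000, 0.866025]]
[[0.866025, 0.500000], [-0.500000, 0.866025]] × [-4, -3]ᵀ ≈ [-4.9641, -0.5981]ᵀ
Result: (-4.9641, -0.5981)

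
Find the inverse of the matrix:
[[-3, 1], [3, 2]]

For [[a,b],[c,d]], inverse = (1/det)·[[d,-b],[-c,a]]
det = (-3)(2) - (1)(3) = -6 - 3 = -9
Inverse = (1/-9)·[[2, -1], [-3, -3]]
= [[-2/9, 1/9], [1/3, 1/3]]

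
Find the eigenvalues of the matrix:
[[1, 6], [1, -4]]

Characteristic equation: det(A - λI) = 0
λ² - (trace)λ + (det) = 0
trace = 1 + -4 = -3, det = (1)(-4) - (6)(1) = -10
λ² - (-3)λ + (-10) = 0
λ = (-3 ± √((-3)² - 4·(-10))) / 2 = (-3 ± √49) / 2
Solving: λ = -5, 2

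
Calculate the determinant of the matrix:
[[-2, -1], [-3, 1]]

For a 2×2 matrix [[a, b], [c, d]], det = ad - bc
det = (-2)(1) - (-1)(-3) = -2 - 3 = -5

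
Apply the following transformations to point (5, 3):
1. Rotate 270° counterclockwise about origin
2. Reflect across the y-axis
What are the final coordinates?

Step 1: Rotate 270° → (3, -5)
Step 2: Reflect across y-axis → (-3, -5)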